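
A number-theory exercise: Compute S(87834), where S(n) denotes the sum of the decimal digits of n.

8+7+8+3+4 = 30

30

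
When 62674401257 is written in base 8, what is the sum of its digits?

55

62674401257 in base 8 is 722753673751.
Digit sum: 7+2+2+7+5+3+6+7+3+7+5+1 = 55.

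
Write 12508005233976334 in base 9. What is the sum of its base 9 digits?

12508005233976334 in base 9 is 66667147721462247.
Digit sum: 6+6+6+6+7+1+4+7+7+2+1+4+6+2+2+4+7 = 78.

78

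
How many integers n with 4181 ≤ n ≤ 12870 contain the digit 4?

2965

The integers in [4181, 12870] that contain the digit 4: 4181, 4182, 4183, 4184, 4185, 4186, …, 12854, 12864.
2965 qualify.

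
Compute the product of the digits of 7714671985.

2963520

7×7×1×4×6×7×1×9×8×5 = 2963520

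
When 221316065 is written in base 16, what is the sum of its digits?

35

221316065 in base 16 is D3103E1.
Digit sum: 13+3+1+0+3+14+1 = 35.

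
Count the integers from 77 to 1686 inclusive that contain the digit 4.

The integers in [77, 1686] that contain the digit 4: 84, 94, 104, 114, 124, 134, …, 1674, 1684.
467 qualify.

467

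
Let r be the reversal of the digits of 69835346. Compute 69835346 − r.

5481450

Reverse of 69835346 is 64353896.
69835346 − 64353896 = 5481450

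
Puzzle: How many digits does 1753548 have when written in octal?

7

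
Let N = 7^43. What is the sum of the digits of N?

169

7^43 = 2183814375991796599109312252753832343
Sum of its 37 digits: 169.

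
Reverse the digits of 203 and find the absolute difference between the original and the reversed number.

99

Reverse of 203 is 302.
|203 − 302| = 99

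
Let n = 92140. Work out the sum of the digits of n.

9+2+1+4+0 = 16

16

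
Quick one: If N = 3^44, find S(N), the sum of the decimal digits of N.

3^44 = 984770902183611232881
Sum of its 21 digits: 90.

90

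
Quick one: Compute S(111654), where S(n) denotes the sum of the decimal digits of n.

1+1+1+6+5+4 = 18

18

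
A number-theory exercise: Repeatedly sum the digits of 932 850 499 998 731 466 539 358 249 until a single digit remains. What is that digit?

6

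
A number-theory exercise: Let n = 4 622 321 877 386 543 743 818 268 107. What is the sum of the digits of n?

4+6+2+2+3+2+1+8+7+7+3+8+6+5+4+3+7+4+3+8+1+8+2+6+8+1+0+7 = 126

126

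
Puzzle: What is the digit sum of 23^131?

23^131 = 24341454095880723262526112555728977056504671778092019822086844070001883535680393509681434163978409275570572730164580647279173784367089293297422518018184432748252822798501059816327
Sum of its 179 digits: 794.

794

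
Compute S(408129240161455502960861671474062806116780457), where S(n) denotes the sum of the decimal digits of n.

179

4+0+8+1+2+9+2+4+0+1+6+1+4+5+5+5+0+2+9+6+0+8+6+1+6+7+1+4+7+4+0+6+2+8+0+6+1+1+6+7+8+0+4+5+7 = 179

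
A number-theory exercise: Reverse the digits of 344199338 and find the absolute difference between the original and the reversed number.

Reverse of 344199338 is 833991443.
|344199338 − 833991443| = 489792105

489792105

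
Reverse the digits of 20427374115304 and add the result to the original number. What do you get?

60778521487706

Reverse of 20427374115304 is 40351147372402.
20427374115304 + 40351147372402 = 60778521487706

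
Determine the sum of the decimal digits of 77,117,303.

7+7+1+1+7+3+0+3 = 29

29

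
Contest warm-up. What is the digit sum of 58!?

58! = 2350561331282878571829474910515074683828862318181142924420699914240000000000000
Sum of its 79 digits: 288.

288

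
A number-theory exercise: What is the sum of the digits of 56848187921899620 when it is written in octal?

56848187921899620 in base 8 is 3117562005715320144.
Digit sum: 3+1+1+7+5+6+2+0+0+5+7+1+5+3+2+0+1+4+4 = 57.

57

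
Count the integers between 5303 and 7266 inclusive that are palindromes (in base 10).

The integers in [5303, 7266] that are palindromes (in base 10): 5335, 5445, 5555, 5665, 5775, 5885, …, 7117, 7227.
20 qualify.

20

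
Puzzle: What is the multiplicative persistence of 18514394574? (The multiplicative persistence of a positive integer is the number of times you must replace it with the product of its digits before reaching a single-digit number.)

2

18514394574 → 2419200 → 0 (2 steps)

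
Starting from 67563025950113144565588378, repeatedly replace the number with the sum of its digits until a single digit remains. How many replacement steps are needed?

67563025950113144565588378 → 117 → 9 (2 steps)

2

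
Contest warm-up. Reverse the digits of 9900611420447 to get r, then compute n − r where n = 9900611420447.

Reverse of 9900611420447 is 7440241160099.
9900611420447 − 7440241160099 = 2460370260348

2460370260348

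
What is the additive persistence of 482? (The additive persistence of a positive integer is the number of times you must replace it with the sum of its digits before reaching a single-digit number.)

482 → 14 → 5 (2 steps)

2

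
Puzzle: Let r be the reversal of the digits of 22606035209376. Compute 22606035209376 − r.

Reverse of 22606035209376 is 67390253060622.
22606035209376 − 67390253060622 = -44784217851246

-44784217851246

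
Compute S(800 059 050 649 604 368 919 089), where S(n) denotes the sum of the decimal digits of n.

109

8+0+0+0+5+9+0+5+0+6+4+9+6+0+4+3+6+8+9+1+9+0+8+9 = 109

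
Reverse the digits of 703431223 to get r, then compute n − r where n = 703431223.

381296916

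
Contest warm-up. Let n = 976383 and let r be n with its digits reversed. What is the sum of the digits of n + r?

Reversal of 976383 is 383679; 976383 + 383679 = 1360062.
Digit sum of 1360062: 1+3+6+0+0+6+2 = 18.

18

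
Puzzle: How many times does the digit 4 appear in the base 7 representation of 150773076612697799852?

4

150773076612697799852 in base 7 is 533636634554312364233264.
The digit 4 appears 4 times.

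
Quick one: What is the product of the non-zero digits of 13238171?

1×3×2×3×8×1×7×1 = 1008

1008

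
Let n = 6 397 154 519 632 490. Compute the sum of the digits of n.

74

6+3+9+7+1+5+4+5+1+9+6+3+2+4+9+0 = 74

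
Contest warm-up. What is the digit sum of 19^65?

19^65 = 131517656596604663956102176642678715072020072327450916777499793705236707816143809299
Sum of its 84 digits: 379.

379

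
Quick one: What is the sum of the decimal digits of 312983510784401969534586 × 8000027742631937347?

201

312983510784401969534586 × 8000027742631937347 = 2503876769261557906615967698094073101583342
Sum of its 43 digits: 201.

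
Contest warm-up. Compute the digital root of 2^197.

5

The digital root of n equals n mod 9 (or 9 when 9 | n), so we need 2^197 mod 9.
2^197 ≡ 5 (mod 9), so the digital root is 5.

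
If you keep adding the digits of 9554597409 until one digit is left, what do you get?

3

9+5+5+4+5+9+7+4+0+9 = 57
5+7 = 12
1+2 = 3
(Equivalently, 9554597409 mod 9 = 3.)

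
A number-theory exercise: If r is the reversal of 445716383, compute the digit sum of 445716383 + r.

Reversal of 445716383 is 383617544; 445716383 + 383617544 = 829333927.
Digit sum of 829333927: 8+2+9+3+3+3+9+2+7 = 46.

46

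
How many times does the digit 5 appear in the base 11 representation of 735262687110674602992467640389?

5

735262687110674602992467640389 in base 11 is 510A1A9076A1395A2573307125115.
The digit 5 appears 5 times.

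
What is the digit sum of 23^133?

806

23^133 = 12876629216720902605876313541980628862890971370610678485883940513030996390374928166621478672744578506776832974257063162410682931930190236154336512031619564923825743260407060642836983
Sum of its 182 digits: 806.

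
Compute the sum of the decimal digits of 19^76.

19^76 = 15320525866625537218795287885453358331658339579878215123638114580638887246697219368252185386738481
Sum of its 98 digits: 478.

478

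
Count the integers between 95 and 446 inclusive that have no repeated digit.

252

The integers in [95, 446] that have no repeated digit: 95, 96, 97, 98, 102, 103, …, 438, 439.
252 qualify.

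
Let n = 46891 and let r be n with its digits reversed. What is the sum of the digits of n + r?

29

Reversal of 46891 is 19864; 46891 + 19864 = 66755.
Digit sum of 66755: 6+6+7+5+5 = 29.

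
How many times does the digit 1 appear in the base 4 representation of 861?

3

861 in base 4 is 31131.
The digit 1 appears 3 times.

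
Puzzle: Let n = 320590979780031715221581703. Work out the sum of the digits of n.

3+2+0+5+9+0+9+7+9+7+8+0+0+3+1+7+1+5+2+2+1+5+8+1+7+0+3 = 105

105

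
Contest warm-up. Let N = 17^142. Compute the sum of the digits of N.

775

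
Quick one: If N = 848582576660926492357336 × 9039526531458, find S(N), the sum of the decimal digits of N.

195

848582576660926492357336 × 9039526531458 = 7670784715859437238815611837981075888
Sum of its 37 digits: 195.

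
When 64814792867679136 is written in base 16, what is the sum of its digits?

91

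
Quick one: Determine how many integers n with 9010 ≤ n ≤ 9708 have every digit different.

The integers in [9010, 9708] that have every digit different: 9012, 9013, 9014, 9015, 9016, 9017, …, 9706, 9708.
399 qualify.

399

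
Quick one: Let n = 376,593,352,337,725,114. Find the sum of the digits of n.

3+7+6+5+9+3+3+5+2+3+3+7+7+2+5+1+1+4 = 76

76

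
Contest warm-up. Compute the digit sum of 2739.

2+7+3+9 = 21

21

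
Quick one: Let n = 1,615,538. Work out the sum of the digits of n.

1+6+1+5+5+3+8 = 29

29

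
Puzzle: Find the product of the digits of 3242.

48

3×2×4×2 = 48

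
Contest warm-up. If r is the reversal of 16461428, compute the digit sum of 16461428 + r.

64

Reversal of 16461428 is 82416461; 16461428 + 82416461 = 98877889.
Digit sum of 98877889: 9+8+8+7+7+8+8+9 = 64.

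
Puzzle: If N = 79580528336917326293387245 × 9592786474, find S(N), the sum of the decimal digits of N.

142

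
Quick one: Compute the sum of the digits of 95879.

38

9+5+8+7+9 = 38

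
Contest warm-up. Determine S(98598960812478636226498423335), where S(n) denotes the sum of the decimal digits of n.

150

9+8+5+9+8+9+6+0+8+1+2+4+7+8+6+3+6+2+2+6+4+9+8+4+2+3+3+3+5 = 150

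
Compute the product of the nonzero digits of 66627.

3024

6×6×6×2×7 = 3024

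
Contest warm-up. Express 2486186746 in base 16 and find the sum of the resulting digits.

2486186746 in base 16 is 943032FA.
Digit sum: 9+4+3+0+3+2+15+10 = 46.

46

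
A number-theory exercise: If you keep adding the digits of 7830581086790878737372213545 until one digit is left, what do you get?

7+8+3+0+5+8+1+0+8+6+7+9+0+8+7+8+7+3+7+3+7+2+2+1+3+5+4+5 = 134
1+3+4 = 8

8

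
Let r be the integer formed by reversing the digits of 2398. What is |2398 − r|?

Reverse of 2398 is 8932.
|2398 − 8932| = 6534

6534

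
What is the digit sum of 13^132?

13^132 = 1097798175089584955399483593448375662169825290015520049835855389660230376075864805000966421026881828676055209255731374998704898695057245805656699281
Sum of its 148 digits: 721.

721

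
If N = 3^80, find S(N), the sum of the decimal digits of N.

3^80 = 147808829414345923316083210206383297601
Sum of its 39 digits: 153.

153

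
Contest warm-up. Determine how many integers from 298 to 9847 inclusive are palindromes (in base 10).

158

The integers in [298, 9847] that are palindromes (in base 10): 303, 313, 323, 333, 343, 353, …, 9669, 9779.
158 qualify.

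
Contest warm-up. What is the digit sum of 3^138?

3^138 = 696198609130885597695136021593547814689632716312296141651066450089
Sum of its 66 digits: 306.

306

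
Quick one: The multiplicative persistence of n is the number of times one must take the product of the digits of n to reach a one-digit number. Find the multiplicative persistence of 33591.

33591 → 405 → 0 (2 steps)

2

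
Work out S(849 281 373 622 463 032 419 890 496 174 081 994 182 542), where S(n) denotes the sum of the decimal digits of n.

188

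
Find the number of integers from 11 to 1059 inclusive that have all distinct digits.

The integers in [11, 1059] that have all distinct digits: 12, 13, 14, 15, 16, 17, …, 1058, 1059.
756 qualify.

756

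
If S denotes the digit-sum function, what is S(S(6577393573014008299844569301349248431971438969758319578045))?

First digit sum: 284.
2+8+4 = 14.

14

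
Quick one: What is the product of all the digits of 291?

18

2×9×1 = 18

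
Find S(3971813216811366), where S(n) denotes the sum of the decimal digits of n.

3+9+7+1+8+1+3+2+1+6+8+1+1+3+6+6 = 66

66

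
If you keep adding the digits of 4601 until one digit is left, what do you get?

4+6+0+1 = 11
1+1 = 2

2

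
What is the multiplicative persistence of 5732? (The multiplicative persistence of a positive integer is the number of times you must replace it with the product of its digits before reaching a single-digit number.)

5732 → 210 → 0 (2 steps)

2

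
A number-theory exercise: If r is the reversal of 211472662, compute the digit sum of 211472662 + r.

Reversal of 211472662 is 266274112; 211472662 + 266274112 = 477746774.
Digit sum of 477746774: 4+7+7+7+4+6+7+7+4 = 53.

53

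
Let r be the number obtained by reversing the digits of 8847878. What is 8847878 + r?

Reverse of 8847878 is 8787488.
8847878 + 8787488 = 17635366

17635366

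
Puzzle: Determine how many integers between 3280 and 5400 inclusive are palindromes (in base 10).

21

The integers in [3280, 5400] that are palindromes (in base 10): 3333, 3443, 3553, 3663, 3773, 3883, …, 5225, 5335.
21 qualify.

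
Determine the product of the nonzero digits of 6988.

6×9×8×8 = 3456

3456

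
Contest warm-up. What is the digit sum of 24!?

24! = 620448401733239439360000
Sum of its 24 digits: 81.

81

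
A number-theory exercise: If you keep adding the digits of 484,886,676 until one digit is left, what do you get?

4+8+4+8+8+6+6+7+6 = 57
5+7 = 12
1+2 = 3

3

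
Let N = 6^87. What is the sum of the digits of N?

288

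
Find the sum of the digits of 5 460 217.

5+4+6+0+2+1+7 = 25

25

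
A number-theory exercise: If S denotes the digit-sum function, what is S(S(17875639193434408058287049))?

First digit sum: 125.
1+2+5 = 8.

8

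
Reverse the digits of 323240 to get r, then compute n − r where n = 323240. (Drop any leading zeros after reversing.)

280917

Reverse of 323240 is 42323.
323240 − 42323 = 280917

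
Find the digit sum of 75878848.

55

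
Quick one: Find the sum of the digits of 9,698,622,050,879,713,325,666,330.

116

9+6+9+8+6+2+2+0+5+0+8+7+9+7+1+3+3+2+5+6+6+6+3+3+0 = 116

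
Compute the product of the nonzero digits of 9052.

9×5×2 = 90

90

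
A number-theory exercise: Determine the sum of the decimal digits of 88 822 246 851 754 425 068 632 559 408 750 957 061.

177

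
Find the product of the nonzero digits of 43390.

324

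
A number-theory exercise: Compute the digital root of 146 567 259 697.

1+4+6+5+6+7+2+5+9+6+9+7 = 67
6+7 = 13
1+3 = 4
(Equivalently, 146 567 259 697 mod 9 = 4.)

4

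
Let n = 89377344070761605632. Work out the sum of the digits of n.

8+9+3+7+7+3+4+4+0+7+0+7+6+1+6+0+5+6+3+2 = 88

88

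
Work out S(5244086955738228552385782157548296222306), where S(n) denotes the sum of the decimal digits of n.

185

5+2+4+4+0+8+6+9+5+5+7+3+8+2+2+8+5+5+2+3+8+5+7+8+2+1+5+7+5+4+8+2+9+6+2+2+2+3+0+6 = 185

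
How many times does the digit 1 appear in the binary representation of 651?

651 in base 2 is 1010001011.
The digit 1 appears 5 times.

5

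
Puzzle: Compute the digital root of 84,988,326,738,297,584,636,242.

8+4+9+8+8+3+2+6+7+3+8+2+9+7+5+8+4+6+3+6+2+4+2 = 124
1+2+4 = 7

7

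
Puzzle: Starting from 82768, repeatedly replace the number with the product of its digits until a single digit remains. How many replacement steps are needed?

3

82768 → 5376 → 630 → 0 (3 steps)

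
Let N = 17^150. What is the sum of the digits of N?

17^150 = 36926505171389432251064150202562814007472190016867877501650856866068714188255953768088437087198019533295018612411027616169487104837532697335951669148723663600469236692245142217080369249
Sum of its 185 digits: 802.

802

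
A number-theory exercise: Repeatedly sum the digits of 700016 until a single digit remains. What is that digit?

7+0+0+0+1+6 = 14
1+4 = 5

5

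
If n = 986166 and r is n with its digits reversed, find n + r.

1647855

Reverse of 986166 is 661689.
986166 + 661689 = 1647855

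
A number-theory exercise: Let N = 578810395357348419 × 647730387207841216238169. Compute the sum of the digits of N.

578810395357348419 × 647730387207841216238169 = 374913081504738951275074895992501819604811
Sum of its 42 digits: 189.

189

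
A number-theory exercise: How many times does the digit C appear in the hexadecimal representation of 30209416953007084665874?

30209416953007084665874 in base 16 is 665A7E0D668C2B3FC12.
The digit C appears 2 times.

2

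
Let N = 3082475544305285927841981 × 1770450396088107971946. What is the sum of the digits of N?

3082475544305285927841981 × 1770450396088107971946 = 5457370048347199684622943899464285842269065026
Sum of its 46 digits: 225.

225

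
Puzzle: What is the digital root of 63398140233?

6

6+3+3+9+8+1+4+0+2+3+3 = 42
4+2 = 6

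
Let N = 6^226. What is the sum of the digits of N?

765

6^226 = 72808584308490890141926620945782505148037866307552415175805644787089734445217169198322220264578432279576387521927847063841024440930662045065226066917781611622222831790646624256
Sum of its 176 digits: 765.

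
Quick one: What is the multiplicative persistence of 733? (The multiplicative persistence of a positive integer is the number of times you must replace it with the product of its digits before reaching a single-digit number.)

3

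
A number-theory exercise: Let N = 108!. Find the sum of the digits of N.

666

108! = 1324641819451828974499891837121832599810209360673358065686551152497461815091591578895743130235002378688844343005686404521144382704205360039762937774080000000000000000000000000
Sum of its 175 digits: 666.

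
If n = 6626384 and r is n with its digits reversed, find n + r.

11462650

Reverse of 6626384 is 4836266.
6626384 + 4836266 = 11462650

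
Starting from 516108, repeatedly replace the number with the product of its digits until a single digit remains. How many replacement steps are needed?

1

516108 → 0 (1 step)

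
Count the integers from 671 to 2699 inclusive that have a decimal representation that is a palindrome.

50

The integers in [671, 2699] that have a decimal representation that is a palindrome: 676, 686, 696, 707, 717, 727, …, 2552, 2662.
50 qualify.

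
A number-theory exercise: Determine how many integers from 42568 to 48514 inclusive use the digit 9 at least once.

1621

The integers in [42568, 48514] that use the digit 9 at least once: 42569, 42579, 42589, 42590, 42591, 42592, …, 48499, 48509.
1621 qualify.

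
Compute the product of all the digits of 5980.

5×9×8×0 = 0

0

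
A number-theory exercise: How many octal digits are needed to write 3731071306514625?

18

3731071306514625 in base 8 is 152026167366640301, which has 18 digits.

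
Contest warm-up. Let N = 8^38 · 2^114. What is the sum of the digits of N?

316

8^38 · 2^114 = 431359146674410236714672241392314090778194310760649159697657763987456
Sum of its 69 digits: 316.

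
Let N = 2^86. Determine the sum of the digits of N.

2^86 = 77371252455336267181195264
Sum of its 26 digits: 112.

112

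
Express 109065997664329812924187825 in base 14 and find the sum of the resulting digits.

109065997664329812924187825 in base 14 is 6917A527265A5CA09DB80B7.
Digit sum: 6+9+1+7+10+5+2+7+2+6+5+10+5+12+10+0+9+13+11+8+0+11+7 = 156.

156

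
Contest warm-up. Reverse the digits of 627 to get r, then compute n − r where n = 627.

Reverse of 627 is 726.
627 − 726 = -99

-99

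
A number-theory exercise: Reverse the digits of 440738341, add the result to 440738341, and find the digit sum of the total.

Reversal of 440738341 is 143837044; 440738341 + 143837044 = 584575385.
Digit sum of 584575385: 5+8+4+5+7+5+3+8+5 = 50.

50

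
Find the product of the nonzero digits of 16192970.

6804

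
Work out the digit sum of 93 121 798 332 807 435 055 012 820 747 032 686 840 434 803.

9+3+1+2+1+7+9+8+3+3+2+8+0+7+4+3+5+0+5+5+0+1+2+8+2+0+7+4+7+0+3+2+6+8+6+8+4+0+4+3+4+8+0+3 = 175

175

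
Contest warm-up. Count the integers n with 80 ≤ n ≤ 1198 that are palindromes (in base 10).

94

The integers in [80, 1198] that are palindromes (in base 10): 88, 99, 101, 111, 121, 131, …, 1001, 1111.
94 qualify.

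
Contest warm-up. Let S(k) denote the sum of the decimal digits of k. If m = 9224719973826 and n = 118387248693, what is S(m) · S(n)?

S(9224719973826) = 9+2+2+4+7+1+9+9+7+3+8+2+6 = 69.
S(118387248693) = 1+1+8+3+8+7+2+4+8+6+9+3 = 60.
69 · 60 = 4140.

4140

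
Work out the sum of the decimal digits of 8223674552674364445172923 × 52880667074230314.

216

8223674552674364445172923 × 52880667074230314 = 434873396146792969940656711095262858587822
Sum of its 42 digits: 216.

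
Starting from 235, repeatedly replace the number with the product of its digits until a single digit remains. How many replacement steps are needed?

235 → 30 → 0 (2 steps)

2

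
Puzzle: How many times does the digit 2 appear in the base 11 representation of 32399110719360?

1

32399110719360 in base 11 is A3614273A3560.
The digit 2 appears 1 time.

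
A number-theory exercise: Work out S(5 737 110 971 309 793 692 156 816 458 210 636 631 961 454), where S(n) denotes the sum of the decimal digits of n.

5+7+3+7+1+1+0+9+7+1+3+0+9+7+9+3+6+9+2+1+5+6+8+1+6+4+5+8+2+1+0+6+3+6+6+3+1+9+6+1+4+5+4 = 190

190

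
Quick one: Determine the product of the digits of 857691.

15120

8×5×7×6×9×1 = 15120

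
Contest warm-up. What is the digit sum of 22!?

72

22! = 1124000727777607680000
Sum of its 22 digits: 72.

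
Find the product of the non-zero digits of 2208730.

672

2×2×8×7×3 = 672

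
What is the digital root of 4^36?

1

The digital root of n equals n mod 9 (or 9 when 9 | n), so we need 4^36 mod 9.
4^36 ≡ 1 (mod 9), so the digital root is 1.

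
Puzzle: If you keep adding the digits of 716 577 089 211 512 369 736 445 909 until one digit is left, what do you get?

1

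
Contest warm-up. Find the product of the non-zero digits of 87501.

280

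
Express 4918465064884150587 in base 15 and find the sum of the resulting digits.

4918465064884150587 in base 15 is B3734AD8D9B3170C.
Digit sum: 11+3+7+3+4+10+13+8+13+9+11+3+1+7+0+12 = 115.

115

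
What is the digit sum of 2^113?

2^113 = 10384593717069655257060992658440192
Sum of its 35 digits: 158.

158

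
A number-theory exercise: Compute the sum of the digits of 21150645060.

2+1+1+5+0+6+4+5+0+6+0 = 30

30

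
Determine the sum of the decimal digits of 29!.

126

29! = 8841761993739701954543616000000
Sum of its 31 digits: 126.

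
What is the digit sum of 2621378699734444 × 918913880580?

114

2621378699734444 × 918913880580 = 2408821273442732551528697520
Sum of its 28 digits: 114.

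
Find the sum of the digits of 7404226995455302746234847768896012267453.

186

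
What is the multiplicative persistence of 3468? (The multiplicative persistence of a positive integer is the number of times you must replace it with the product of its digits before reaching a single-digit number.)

3468 → 576 → 210 → 0 (3 steps)

3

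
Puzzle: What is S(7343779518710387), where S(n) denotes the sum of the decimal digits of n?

80

7+3+4+3+7+7+9+5+1+8+7+1+0+3+8+7 = 80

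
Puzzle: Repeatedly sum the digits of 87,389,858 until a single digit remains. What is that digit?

2

8+7+3+8+9+8+5+8 = 56
5+6 = 11
1+1 = 2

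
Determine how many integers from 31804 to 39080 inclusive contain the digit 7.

The integers in [31804, 39080] that contain the digit 7: 31807, 31817, 31827, 31837, 31847, 31857, …, 39078, 39079.
2681 qualify.

2681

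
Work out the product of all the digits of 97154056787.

0

9×7×1×5×4×0×5×6×7×8×7 = 0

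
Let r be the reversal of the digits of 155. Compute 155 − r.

Reverse of 155 is 551.
155 − 551 = -396

-396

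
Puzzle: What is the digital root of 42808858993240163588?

4+2+8+0+8+8+5+8+9+9+3+2+4+0+1+6+3+5+8+8 = 101
1+0+1 = 2
(Equivalently, 42808858993240163588 mod 9 = 2.)

2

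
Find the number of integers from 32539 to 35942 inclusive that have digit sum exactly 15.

The integers in [32539, 35942] that have digit sum exactly 15: 32541, 32550, 32604, 32613, 32622, 32631, …, 35610, 35700.
152 qualify.

152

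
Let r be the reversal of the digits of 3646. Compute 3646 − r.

-2817

Reverse of 3646 is 6463.
3646 − 6463 = -2817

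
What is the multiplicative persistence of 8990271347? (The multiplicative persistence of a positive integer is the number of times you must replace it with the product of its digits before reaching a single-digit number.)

8990271347 → 0 (1 step)

1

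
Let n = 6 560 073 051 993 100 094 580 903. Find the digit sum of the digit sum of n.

12

First digit sum: 93.
9+3 = 12.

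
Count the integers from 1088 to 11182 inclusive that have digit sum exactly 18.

683

The integers in [1088, 11182] that have digit sum exactly 18: 1089, 1098, 1179, 1188, 1197, 1269, …, 11169, 11178.
683 qualify.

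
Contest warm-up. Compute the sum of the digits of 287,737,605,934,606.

73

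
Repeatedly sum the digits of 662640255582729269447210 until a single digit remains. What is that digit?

5

6+6+2+6+4+0+2+5+5+5+8+2+7+2+9+2+6+9+4+4+7+2+1+0 = 104
1+0+4 = 5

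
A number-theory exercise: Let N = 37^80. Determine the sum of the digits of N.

37^80 = 285849821503983527577302178828669508768350628579441718743315433653685269279359531755407872017532334050324524815376905868587201
Sum of its 126 digits: 586.

586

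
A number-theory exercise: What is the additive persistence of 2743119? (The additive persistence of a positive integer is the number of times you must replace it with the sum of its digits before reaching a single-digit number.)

2743119 → 27 → 9 (2 steps)

2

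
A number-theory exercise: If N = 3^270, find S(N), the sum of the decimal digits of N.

3^270 = 664873118457859565327991287081559533294912222632819802610568135499305204269921340346297290809262484944930020118813628984214441849
Sum of its 129 digits: 576.

576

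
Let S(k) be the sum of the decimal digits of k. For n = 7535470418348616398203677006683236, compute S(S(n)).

First digit sum: 151.
1+5+1 = 7.

7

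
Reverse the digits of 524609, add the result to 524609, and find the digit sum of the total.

Reversal of 524609 is 906425; 524609 + 906425 = 1431034.
Digit sum of 1431034: 1+4+3+1+0+3+4 = 16.

16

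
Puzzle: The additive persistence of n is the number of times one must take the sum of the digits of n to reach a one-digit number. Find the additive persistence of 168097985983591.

168097985983591 → 88 → 16 → 7 (3 steps)

3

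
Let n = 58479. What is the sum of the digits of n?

5+8+4+7+9 = 33

33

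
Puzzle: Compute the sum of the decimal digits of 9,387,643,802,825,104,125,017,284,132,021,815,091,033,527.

9+3+8+7+6+4+3+8+0+2+8+2+5+1+0+4+1+2+5+0+1+7+2+8+4+1+3+2+0+2+1+8+1+5+0+9+1+0+3+3+5+2+7 = 153

153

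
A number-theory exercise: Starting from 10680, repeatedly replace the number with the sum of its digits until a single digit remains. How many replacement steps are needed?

2

10680 → 15 → 6 (2 steps)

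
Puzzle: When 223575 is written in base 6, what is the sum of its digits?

223575 in base 6 is 4443023.
Digit sum: 4+4+4+3+0+2+3 = 20.

20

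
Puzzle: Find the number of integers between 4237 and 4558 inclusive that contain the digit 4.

The integers in [4237, 4558] that contain the digit 4: 4237, 4238, 4239, 4240, 4241, 4242, …, 4557, 4558.
322 qualify.

322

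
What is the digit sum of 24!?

81

24! = 620448401733239439360000
Sum of its 24 digits: 81.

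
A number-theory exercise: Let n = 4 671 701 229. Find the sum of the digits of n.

4+6+7+1+7+0+1+2+2+9 = 39

39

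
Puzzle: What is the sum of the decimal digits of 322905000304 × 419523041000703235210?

160

322905000304 × 419523041000703235210 = 135466087681867082629698833503840
Sum of its 33 digits: 160.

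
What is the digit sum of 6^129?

6^129 = 24071951487285782880390320326214662876142414926450873355734389735932734339553143491252967333529911296
Sum of its 101 digits: 450.

450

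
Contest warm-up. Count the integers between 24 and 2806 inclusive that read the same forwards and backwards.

115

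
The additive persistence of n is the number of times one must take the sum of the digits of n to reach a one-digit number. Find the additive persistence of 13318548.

2

13318548 → 33 → 6 (2 steps)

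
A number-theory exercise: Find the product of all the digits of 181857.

2240

1×8×1×8×5×7 = 2240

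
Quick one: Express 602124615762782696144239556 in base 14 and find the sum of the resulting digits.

602124615762782696144239556 in base 14 is 28A0801407C524B98885AD5A.
Digit sum: 2+8+10+0+8+0+1+4+0+7+12+5+2+4+11+9+8+8+8+5+10+13+5+10 = 150.

150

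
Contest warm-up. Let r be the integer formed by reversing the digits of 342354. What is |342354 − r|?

Reverse of 342354 is 453243.
|342354 − 453243| = 110889

110889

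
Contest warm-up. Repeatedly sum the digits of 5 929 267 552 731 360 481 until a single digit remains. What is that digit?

5+9+2+9+2+6+7+5+5+2+7+3+1+3+6+0+4+8+1 = 85
8+5 = 13
1+3 = 4
(Equivalently, 5 929 267 552 731 360 481 mod 9 = 4.)

4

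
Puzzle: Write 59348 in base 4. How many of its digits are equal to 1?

59348 in base 4 is 32133110.
The digit 1 appears 3 times.

3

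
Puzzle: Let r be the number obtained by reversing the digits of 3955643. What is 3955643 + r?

Reverse of 3955643 is 3465593.
3955643 + 3465593 = 7421236

7421236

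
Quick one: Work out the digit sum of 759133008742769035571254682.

7+5+9+1+3+3+0+0+8+7+4+2+7+6+9+0+3+5+5+7+1+2+5+4+6+8+2 = 119

119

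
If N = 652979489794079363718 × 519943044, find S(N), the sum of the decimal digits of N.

117

652979489794079363718 × 519943044 = 339512143593100557549120077592
Sum of its 30 digits: 117.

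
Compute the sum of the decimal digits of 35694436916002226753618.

3+5+6+9+4+4+3+6+9+1+6+0+0+2+2+2+6+7+5+3+6+1+8 = 98

98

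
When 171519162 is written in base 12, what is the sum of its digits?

45

171519162 in base 12 is 49536936.
Digit sum: 4+9+5+3+6+9+3+6 = 45.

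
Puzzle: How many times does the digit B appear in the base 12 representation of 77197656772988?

77197656772988 in base 12 is 87A950B083938.
The digit B appears 1 time.

1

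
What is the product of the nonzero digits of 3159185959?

3×1×5×9×1×8×5×9×5×9 = 2187000

2187000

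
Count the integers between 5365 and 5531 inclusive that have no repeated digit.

80

The integers in [5365, 5531] that have no repeated digit: 5367, 5368, 5369, 5370, 5371, 5372, …, 5497, 5498.
80 qualify.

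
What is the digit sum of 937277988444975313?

9+3+7+2+7+7+9+8+8+4+4+4+9+7+5+3+1+3 = 100

100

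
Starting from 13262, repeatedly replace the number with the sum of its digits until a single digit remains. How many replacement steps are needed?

13262 → 14 → 5 (2 steps)

2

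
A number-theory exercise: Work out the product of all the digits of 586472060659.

5×8×6×4×7×2×0×6×0×6×5×9 = 0

0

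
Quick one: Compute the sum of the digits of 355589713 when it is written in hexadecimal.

43

355589713 in base 16 is 1531DE51.
Digit sum: 1+5+3+1+13+14+5+1 = 43.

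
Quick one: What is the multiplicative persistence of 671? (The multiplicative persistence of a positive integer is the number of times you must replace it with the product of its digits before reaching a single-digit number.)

671 → 42 → 8 (2 steps)

2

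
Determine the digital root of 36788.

5

3+6+7+8+8 = 32
3+2 = 5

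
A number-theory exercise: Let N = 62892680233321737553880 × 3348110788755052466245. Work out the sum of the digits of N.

62892680233321737553880 × 3348110788755052466245 = 210571661222906139897978099226065727568780600
Sum of its 45 digits: 206.

206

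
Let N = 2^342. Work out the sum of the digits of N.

523

2^342 = 8958978968711216842229769122273777112486581988938598139599956403855167484720643781523509973086428463104
Sum of its 103 digits: 523.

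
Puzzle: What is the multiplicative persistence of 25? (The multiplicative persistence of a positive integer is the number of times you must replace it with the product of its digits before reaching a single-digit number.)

2

25 → 10 → 0 (2 steps)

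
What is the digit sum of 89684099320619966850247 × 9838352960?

149

89684099320619966850247 × 9838352960 = 882343824015955439896229449181120
Sum of its 33 digits: 149.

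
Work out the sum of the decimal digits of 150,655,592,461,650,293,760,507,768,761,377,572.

1+5+0+6+5+5+5+9+2+4+6+1+6+5+0+2+9+3+7+6+0+5+0+7+7+6+8+7+6+1+3+7+7+5+7+2 = 165

165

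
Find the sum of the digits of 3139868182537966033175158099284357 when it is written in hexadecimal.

3139868182537966033175158099284357 in base 16 is 9ACEB5469148C22E895CE0D81185.
Digit sum: 9+10+12+14+11+5+4+6+9+1+4+8+12+2+2+14+8+9+5+12+14+0+13+8+1+1+8+5 = 207.

207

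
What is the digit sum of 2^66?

109

2^66 = 73786976294838206464
Sum of its 20 digits: 109.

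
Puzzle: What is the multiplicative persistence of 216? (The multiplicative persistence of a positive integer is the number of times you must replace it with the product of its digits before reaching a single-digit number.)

2

216 → 12 → 2 (2 steps)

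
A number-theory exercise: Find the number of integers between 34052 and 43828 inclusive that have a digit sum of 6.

The integers in [34052, 43828] that have a digit sum of 6: 40002, 40011, 40020, 40101, 40110, 40200, 41001, 41010, 41100, 42000.
10 qualify.

10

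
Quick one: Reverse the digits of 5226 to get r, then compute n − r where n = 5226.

Reverse of 5226 is 6225.
5226 − 6225 = -999

-999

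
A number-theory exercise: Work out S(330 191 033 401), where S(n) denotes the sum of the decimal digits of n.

3+3+0+1+9+1+0+3+3+4+0+1 = 28

28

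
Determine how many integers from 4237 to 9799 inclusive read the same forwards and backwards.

The integers in [4237, 9799] that read the same forwards and backwards: 4334, 4444, 4554, 4664, 4774, 4884, …, 9669, 9779.
55 qualify.

55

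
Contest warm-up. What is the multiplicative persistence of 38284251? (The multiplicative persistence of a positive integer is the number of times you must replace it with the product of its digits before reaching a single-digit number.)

2

38284251 → 15360 → 0 (2 steps)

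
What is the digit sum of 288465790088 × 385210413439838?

288465790088 × 385210413439838 = 111120026263048002524725744
Sum of its 27 digits: 79.

79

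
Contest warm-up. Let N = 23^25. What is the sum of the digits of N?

167

23^25 = 11045767571919545466173812409689943
Sum of its 35 digits: 167.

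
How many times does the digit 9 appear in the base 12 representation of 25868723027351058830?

25868723027351058830 in base 12 is B7B031531465168292.
The digit 9 appears 1 time.

1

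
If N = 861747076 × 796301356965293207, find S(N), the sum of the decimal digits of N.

861747076 × 796301356965293207 = 686210365979673654614912732
Sum of its 27 digits: 128.

128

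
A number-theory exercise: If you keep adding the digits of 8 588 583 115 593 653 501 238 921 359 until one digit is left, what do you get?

8+5+8+8+5+8+3+1+1+5+5+9+3+6+5+3+5+0+1+2+3+8+9+2+1+3+5+9 = 131
1+3+1 = 5
(Equivalently, 8 588 583 115 593 653 501 238 921 359 mod 9 = 5.)

5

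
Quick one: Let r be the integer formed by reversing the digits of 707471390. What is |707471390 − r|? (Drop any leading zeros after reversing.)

614296683

Reverse of 707471390 is 93174707.
|707471390 − 93174707| = 614296683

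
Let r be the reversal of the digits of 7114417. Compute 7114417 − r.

-29700

Reverse of 7114417 is 7144117.
7114417 − 7144117 = -29700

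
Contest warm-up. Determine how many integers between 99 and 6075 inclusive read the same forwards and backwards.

The integers in [99, 6075] that read the same forwards and backwards: 99, 101, 111, 121, 131, 141, …, 5995, 6006.
142 qualify.

142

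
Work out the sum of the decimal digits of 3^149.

306

3^149 = 123329495011708990974900260817232214728824366796574324605061468433916083
Sum of its 72 digits: 306.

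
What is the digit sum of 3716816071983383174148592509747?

3+7+1+6+8+1+6+0+7+1+9+8+3+3+8+3+1+7+4+1+4+8+5+9+2+5+0+9+7+4+7 = 147

147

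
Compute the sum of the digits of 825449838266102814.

81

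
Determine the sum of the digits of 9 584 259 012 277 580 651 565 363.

114

9+5+8+4+2+5+9+0+1+2+2+7+7+5+8+0+6+5+1+5+6+5+3+6+3 = 114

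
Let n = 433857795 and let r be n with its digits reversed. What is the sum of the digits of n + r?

Reversal of 433857795 is 597758334; 433857795 + 597758334 = 1031616129.
Digit sum of 1031616129: 1+0+3+1+6+1+6+1+2+9 = 30.

30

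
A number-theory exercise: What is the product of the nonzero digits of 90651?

270

9×6×5×1 = 270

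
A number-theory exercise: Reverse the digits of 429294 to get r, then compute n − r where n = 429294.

Reverse of 429294 is 492924.
429294 − 492924 = -63630

-63630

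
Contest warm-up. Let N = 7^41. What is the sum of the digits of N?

148

7^41 = 44567640326363195900190045974568007
Sum of its 35 digits: 148.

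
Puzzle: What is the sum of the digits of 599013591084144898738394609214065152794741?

5+9+9+0+1+3+5+9+1+0+8+4+1+4+4+8+9+8+7+3+8+3+9+4+6+0+9+2+1+4+0+6+5+1+5+2+7+9+4+7+4+1 = 195

195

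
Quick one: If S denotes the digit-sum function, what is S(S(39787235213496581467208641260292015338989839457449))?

7

First digit sum: 241.
2+4+1 = 7.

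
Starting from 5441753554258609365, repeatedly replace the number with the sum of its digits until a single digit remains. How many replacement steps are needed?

5441753554258609365 → 87 → 15 → 6 (3 steps)

3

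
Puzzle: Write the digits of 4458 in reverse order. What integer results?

8544

Reversing 4458 gives 8544.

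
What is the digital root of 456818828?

5

4+5+6+8+1+8+8+2+8 = 50
5+0 = 5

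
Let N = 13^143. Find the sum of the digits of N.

13^143 = 1967430410041650091443525587580757638331874886165662214359300472304428646336318566736072149273342180249514229846518030518302781610015960747337675706985774587397
Sum of its 160 digits: 691.

691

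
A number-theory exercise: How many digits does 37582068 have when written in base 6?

37582068 in base 6 is 3421303020, which has 10 digits.

10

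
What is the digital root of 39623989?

3+9+6+2+3+9+8+9 = 49
4+9 = 13
1+3 = 4
(Equivalently, 39623989 mod 9 = 4.)

4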